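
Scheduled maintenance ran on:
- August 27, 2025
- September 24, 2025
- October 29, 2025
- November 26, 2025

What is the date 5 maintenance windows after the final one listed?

April 29, 2026

These are Wednesdays with 28, 35, 28-day gaps.
Each is the final Wednesday of its month — October 29, 2025 is past the 28th, so '4th Wednesday' doesn't fit.
Last Wednesday of December 2025: December 31, 2025.
January 2026 ends with Wednesday January 28, 2026.
February 2026 ends with Wednesday February 25, 2026.
March 2026 ends with Wednesday March 25, 2026.
April 2026 ends with Wednesday April 29, 2026.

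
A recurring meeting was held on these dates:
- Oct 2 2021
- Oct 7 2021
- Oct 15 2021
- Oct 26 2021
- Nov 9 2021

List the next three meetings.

Nov 26 2021, Dec 16 2021, Jan 8 2022

The spacing grows by 3 each time: 5, 8, 11, 14 days.
Next gap: 17 days. Nov 9 2021 + 17 days = Nov 26 2021.
Next gap: 20 days. Nov 26 2021 + 20 days = Dec 16 2021.
Next gap: 23 days. Dec 16 2021 + 23 days = Jan 8 2022.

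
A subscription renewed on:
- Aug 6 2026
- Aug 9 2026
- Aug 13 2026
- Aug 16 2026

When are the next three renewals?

The gap pattern 3, 4, 3 repeats every 2 events.
These are the Thursdays and Sundays of each week.
The following Thursday is Aug 20 2026.
Next Sunday: Aug 23 2026.
Next Thursday: Aug 27 2026.

Aug 20 2026, Aug 23 2026, Aug 27 2026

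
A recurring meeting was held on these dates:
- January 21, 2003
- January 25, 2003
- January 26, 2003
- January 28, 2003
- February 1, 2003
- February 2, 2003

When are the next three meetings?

February 4, 2003; February 8, 2003; February 9, 2003

Gaps: 4, 1, 2, 4, 1 days — not constant, but cyclic with period 3.
The events fall on every Tuesday, Saturday and Sunday.
The following Tuesday is February 4, 2003.
The following Saturday is February 8, 2003.
Next Sunday: February 9, 2003.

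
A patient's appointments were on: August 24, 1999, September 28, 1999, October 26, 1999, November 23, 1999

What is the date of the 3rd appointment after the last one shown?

February 22, 2000

These are Tuesdays at 28- or 35-day spacing (35, 28, 28).
The pattern: 4th Tuesday of the month.
December 1999 — 4th Tuesday is December 28, 1999.
January 2000 — 4th Tuesday is January 25, 2000.
4th Tuesday of February 2000: February 22, 2000.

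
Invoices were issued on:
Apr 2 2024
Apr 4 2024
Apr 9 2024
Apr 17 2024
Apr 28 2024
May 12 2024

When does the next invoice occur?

May 29 2024

Gaps: 2, 5, 8, 11, 14 days — each gap is 3 larger than the previous one.
Next gap: 17 days. May 12 2024 + 17 days = May 29 2024.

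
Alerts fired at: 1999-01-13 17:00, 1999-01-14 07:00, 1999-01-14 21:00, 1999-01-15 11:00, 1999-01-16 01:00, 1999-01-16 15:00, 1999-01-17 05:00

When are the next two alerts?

1999-01-17 19:00, 1999-01-18 09:00

The interval is a steady 14 hours (14, 14, 14, 14, 14, 14).
1999-01-17 05:00 + 14 h = 1999-01-17 19:00.
1999-01-17 19:00 + 14 h = 1999-01-18 09:00.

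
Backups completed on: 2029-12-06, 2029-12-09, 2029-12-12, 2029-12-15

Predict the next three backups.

Every event comes 3 days after the last (3, 3, 3).
2029-12-15 + 3 days = 2029-12-18.
2029-12-18 + 3 days = 2029-12-21.
2029-12-21 + 3 days = 2029-12-24.

2029-12-18, 2029-12-21, 2029-12-24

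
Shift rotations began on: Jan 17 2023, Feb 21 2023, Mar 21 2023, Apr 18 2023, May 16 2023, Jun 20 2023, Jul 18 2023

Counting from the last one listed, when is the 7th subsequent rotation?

Feb 20 2024

These are Tuesdays at 28- or 35-day spacing (35, 28, 28, 28, 35, 28).
The pattern: 3rd Tuesday of the month.
3rd Tuesday of August 2023: Aug 15 2023.
3rd Tuesday of September 2023: Sep 19 2023.
3rd Tuesday of October 2023: Oct 17 2023.
3rd Tuesday of November 2023: Nov 21 2023.
3rd Tuesday of December 2023: Dec 19 2023.
3rd Tuesday of January 2024: Jan 16 2024.
3rd Tuesday of February 2024: Feb 20 2024.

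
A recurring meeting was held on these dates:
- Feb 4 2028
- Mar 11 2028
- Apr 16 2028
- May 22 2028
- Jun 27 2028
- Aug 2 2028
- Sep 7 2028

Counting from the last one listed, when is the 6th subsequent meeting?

Gaps between consecutive events: 36, 36, 36, 36, 36, 36 days — a constant 36-day interval.
Sep 7 2028 + 36 days = Oct 13 2028.
Oct 13 2028 + 36 days = Nov 18 2028.
Nov 18 2028 + 36 days = Dec 24 2028.
Dec 24 2028 + 36 days = Jan 29 2029.
Jan 29 2029 + 36 days = Mar 6 2029.
Mar 6 2029 + 36 days = Apr 11 2029.

Apr 11 2029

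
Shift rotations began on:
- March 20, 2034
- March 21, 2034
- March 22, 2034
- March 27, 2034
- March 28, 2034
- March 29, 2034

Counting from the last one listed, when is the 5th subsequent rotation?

April 11, 2034

The gap pattern 1, 1, 5, 1, 1 repeats every 3 events.
These are the Mondays, Tuesdays and Wednesdays of each week.
The following Monday is April 3, 2034.
Next Tuesday: April 4, 2034.
Next Wednesday: April 5, 2034.
Next Monday: April 10, 2034.
Next Tuesday: April 11, 2034.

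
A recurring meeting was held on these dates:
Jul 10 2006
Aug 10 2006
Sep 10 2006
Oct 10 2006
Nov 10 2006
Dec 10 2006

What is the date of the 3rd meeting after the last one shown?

Gaps: 31, 31, 30, 31, 30 days — not constant. Every event is on the 10th of the month.
Pattern: the 10th of each month.
Next: January 2007 → Jan 10 2007.
February 2007: Feb 10 2007.
Next: March 2007 → Mar 10 2007.

Mar 10 2007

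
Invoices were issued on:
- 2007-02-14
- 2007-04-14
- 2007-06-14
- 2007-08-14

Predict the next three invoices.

Each date is the 14th; the gaps (59, 61, 61) track the month lengths.
The rule is the 14th of every 2 months.
Next: October 2007 → 2007-10-14.
Next: December 2007 → 2007-12-14.
February 2008: 2008-02-14.

2007-10-14, 2007-12-14, 2008-02-14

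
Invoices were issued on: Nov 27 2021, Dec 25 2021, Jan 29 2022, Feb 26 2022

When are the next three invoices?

Mar 26 2022, Apr 30 2022, May 28 2022

All Saturdays; the gaps (28, 35, 28) vary with month length.
This is the last Saturday of each month.
March 2022 ends with Saturday Mar 26 2022.
April 2022 ends with Saturday Apr 30 2022.
Last Saturday of May 2022: May 28 2022.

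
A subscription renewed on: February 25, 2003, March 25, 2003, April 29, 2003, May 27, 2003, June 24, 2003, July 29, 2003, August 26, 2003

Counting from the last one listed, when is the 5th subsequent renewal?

All Tuesdays; the gaps (28, 35, 28, 28, 35, 28) vary with month length.
This is the last Tuesday of each month.
September 2003 ends with Tuesday September 30, 2003.
October 2003 ends with Tuesday October 28, 2003.
November 2003 ends with Tuesday November 25, 2003.
December 2003 ends with Tuesday December 30, 2003.
January 2004 ends with Tuesday January 27, 2004.

January 27, 2004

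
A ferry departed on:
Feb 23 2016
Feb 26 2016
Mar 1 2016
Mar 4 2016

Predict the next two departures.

Mar 8 2016, Mar 11 2016

Gaps: 3, 4, 3 days — not constant, but cyclic with period 2.
The events fall on every Tuesday and Friday.
Next Tuesday: Mar 8 2016.
Next Friday: Mar 11 2016.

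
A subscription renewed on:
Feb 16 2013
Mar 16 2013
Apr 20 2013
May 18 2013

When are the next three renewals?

Gaps: 28, 35, 28 days — a mix of 28 and 35. Every date is a Saturday.
Each is the 3rd Saturday of its month.
June 2013 — 3rd Saturday is Jun 15 2013.
3rd Saturday of July 2013: Jul 20 2013.
August 2013 — 3rd Saturday is Aug 17 2013.

Jun 15 2013, Jul 20 2013, Aug 17 2013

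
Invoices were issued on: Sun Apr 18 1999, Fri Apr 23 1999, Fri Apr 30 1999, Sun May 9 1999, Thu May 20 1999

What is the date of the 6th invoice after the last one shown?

Gaps: 5, 7, 9, 11 days — each gap is 2 larger than the previous one.
Next gap: 13 days. Thu May 20 1999 + 13 days = Wed Jun 2 1999.
Next gap: 15 days. Wed Jun 2 1999 + 15 days = Thu Jun 17 1999.
Next gap: 17 days. Thu Jun 17 1999 + 17 days = Sun Jul 4 1999.
Next gap: 19 days. Sun Jul 4 1999 + 19 days = Fri Jul 23 1999.
Next gap: 21 days. Fri Jul 23 1999 + 21 days = Fri Aug 13 1999.
Next gap: 23 days. Fri Aug 13 1999 + 23 days = Sun Sep 5 1999.

Sun Sep 5 1999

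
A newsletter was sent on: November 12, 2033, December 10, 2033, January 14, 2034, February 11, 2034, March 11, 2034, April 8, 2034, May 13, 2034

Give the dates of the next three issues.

June 10, 2034; July 8, 2034; August 12, 2034

Gaps: 28, 35, 28, 28, 28, 35 days — a mix of 28 and 35. Every date is a Saturday.
Each is the 2nd Saturday of its month.
2nd Saturday of June 2034: June 10, 2034.
July 2034 — 2nd Saturday is July 8, 2034.
2nd Saturday of August 2034: August 12, 2034.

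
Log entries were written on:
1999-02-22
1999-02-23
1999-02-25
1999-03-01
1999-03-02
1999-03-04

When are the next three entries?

Every event lands on a Monday or Tuesday or Thursday (gaps cycle 1, 2, 4, 1, 2).
So the schedule is: every Monday, Tuesday and Thursday.
The following Monday is 1999-03-08.
Next Tuesday: 1999-03-09.
Next Thursday: 1999-03-11.

1999-03-08, 1999-03-09, 1999-03-11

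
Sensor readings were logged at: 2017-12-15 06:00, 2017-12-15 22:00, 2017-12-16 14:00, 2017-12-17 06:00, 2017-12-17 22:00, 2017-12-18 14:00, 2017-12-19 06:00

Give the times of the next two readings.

2017-12-19 22:00, 2017-12-20 14:00

Spacing: 16, 16, 16, 16, 16, 16 h — constant 16 h.
2017-12-19 06:00 + 16 h = 2017-12-19 22:00.
2017-12-19 22:00 + 16 h = 2017-12-20 14:00.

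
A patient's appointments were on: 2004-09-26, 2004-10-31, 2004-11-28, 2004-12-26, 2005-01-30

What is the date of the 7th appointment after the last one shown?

2005-08-28

All Sundays; the gaps (35, 28, 28, 35) vary with month length.
This is the last Sunday of each month.
February 2005 ends with Sunday 2005-02-27.
Last Sunday of March 2005: 2005-03-27.
April 2005 ends with Sunday 2005-04-24.
May 2005 ends with Sunday 2005-05-29.
Last Sunday of June 2005: 2005-06-26.
July 2005 ends with Sunday 2005-07-31.
Last Sunday of August 2005: 2005-08-28.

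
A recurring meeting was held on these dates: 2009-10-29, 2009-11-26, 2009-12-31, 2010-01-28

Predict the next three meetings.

Every date is a Thursday; gaps 28, 35, 28 days.
Each is the last Thursday of its month (at least one falls on the 29th or later, ruling out '4th Thursday').
February 2010 ends with Thursday 2010-02-25.
March 2010 ends with Thursday 2010-03-25.
April 2010 ends with Thursday 2010-04-29.

2010-02-25, 2010-03-25, 2010-04-29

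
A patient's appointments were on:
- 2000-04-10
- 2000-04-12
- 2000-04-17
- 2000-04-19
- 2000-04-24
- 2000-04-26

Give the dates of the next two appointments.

2000-05-01, 2000-05-03

The gap pattern 2, 5, 2, 5, 2 repeats every 2 events.
These are the Mondays and Wednesdays of each week.
The following Monday is 2000-05-01.
The following Wednesday is 2000-05-03.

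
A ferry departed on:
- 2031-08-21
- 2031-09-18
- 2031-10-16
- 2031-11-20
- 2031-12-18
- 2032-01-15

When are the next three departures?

2032-02-19, 2032-03-18, 2032-04-15

All dates are Thursdays, 28, 28, 35, 28, 28 days apart.
Specifically, the 3rd Thursday of each month.
3rd Thursday of February 2032: 2032-02-19.
March 2032 — 3rd Thursday is 2032-03-18.
April 2032 — 3rd Thursday is 2032-04-15.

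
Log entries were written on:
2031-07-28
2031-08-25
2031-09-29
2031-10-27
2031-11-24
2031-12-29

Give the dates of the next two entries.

These are Mondays with 28, 35, 28, 28, 35-day gaps.
Each is the final Monday of its month — 2031-09-29 is past the 28th, so '4th Monday' doesn't fit.
Last Monday of January 2032: 2032-01-26.
Last Monday of February 2032: 2032-02-23.

2032-01-26, 2032-02-23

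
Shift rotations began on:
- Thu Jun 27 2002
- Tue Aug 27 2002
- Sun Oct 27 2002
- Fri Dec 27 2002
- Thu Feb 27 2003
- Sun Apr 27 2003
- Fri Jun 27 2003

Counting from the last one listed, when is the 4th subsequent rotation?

Gaps: 61, 61, 61, 62, 59, 61 days — not constant. Every event is on the 27th of the month.
Pattern: the 27th of every 2 months.
August 2003: Wed Aug 27 2003.
October 2003: Mon Oct 27 2003.
December 2003: Sat Dec 27 2003.
February 2004: Fri Feb 27 2004.

Fri Feb 27 2004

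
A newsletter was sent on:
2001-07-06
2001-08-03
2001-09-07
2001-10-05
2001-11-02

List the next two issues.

These are Fridays at 28- or 35-day spacing (28, 35, 28, 28).
The pattern: 1st Friday of the month.
1st Friday of December 2001: 2001-12-07.
January 2002 — 1st Friday is 2002-01-04.

2001-12-07, 2002-01-04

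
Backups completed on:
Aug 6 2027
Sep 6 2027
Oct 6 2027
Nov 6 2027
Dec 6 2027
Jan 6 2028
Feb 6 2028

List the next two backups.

Gaps: 31, 30, 31, 30, 31, 31 days — not constant. Every event is on the 6th of the month.
Pattern: the 6th of each month.
March 2028: Mar 6 2028.
April 2028: Apr 6 2028.

Mar 6 2028, Apr 6 2028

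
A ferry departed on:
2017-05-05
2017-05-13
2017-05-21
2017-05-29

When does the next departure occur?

2017-06-06

Every event comes 8 days after the last (8, 8, 8).
2017-05-29 + 8 days = 2017-06-06.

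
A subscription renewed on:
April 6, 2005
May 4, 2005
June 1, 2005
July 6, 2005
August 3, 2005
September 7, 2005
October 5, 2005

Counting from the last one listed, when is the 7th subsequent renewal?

These are Wednesdays at 28- or 35-day spacing (28, 28, 35, 28, 35, 28).
The pattern: 1st Wednesday of the month.
November 2005 — 1st Wednesday is November 2, 2005.
1st Wednesday of December 2005: December 7, 2005.
1st Wednesday of January 2006: January 4, 2006.
February 2006 — 1st Wednesday is February 1, 2006.
March 2006 — 1st Wednesday is March 1, 2006.
1st Wednesday of April 2006: April 5, 2006.
May 2006 — 1st Wednesday is May 3, 2006.

May 3, 2006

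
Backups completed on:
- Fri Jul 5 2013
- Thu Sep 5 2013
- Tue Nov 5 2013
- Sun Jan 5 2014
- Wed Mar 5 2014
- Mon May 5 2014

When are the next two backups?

Each date is the 5th; the gaps (62, 61, 61, 59, 61) track the month lengths.
The rule is the 5th of every 2 months.
Next: July 2014 → Sat Jul 5 2014.
September 2014: Fri Sep 5 2014.

Sat Jul 5 2014, Fri Sep 5 2014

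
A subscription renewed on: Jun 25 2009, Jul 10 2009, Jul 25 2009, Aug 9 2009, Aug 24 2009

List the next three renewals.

The spacing is 15, 15, 15, 15 days — always 15 days.
Aug 24 2009 + 15 days = Sep 8 2009.
Sep 8 2009 + 15 days = Sep 23 2009.
Sep 23 2009 + 15 days = Oct 8 2009.

Sep 8 2009, Sep 23 2009, Oct 8 2009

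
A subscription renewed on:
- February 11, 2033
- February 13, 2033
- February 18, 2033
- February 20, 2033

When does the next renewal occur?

Gaps: 2, 5, 2 days — not constant, but cyclic with period 2.
The events fall on every Friday and Sunday.
Next Friday: February 25, 2033.

February 25, 2033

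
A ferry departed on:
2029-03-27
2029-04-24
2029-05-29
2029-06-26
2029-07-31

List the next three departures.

2029-08-28, 2029-09-25, 2029-10-30

These are Tuesdays with 28, 35, 28, 35-day gaps.
Each is the final Tuesday of its month — 2029-05-29 is past the 28th, so '4th Tuesday' doesn't fit.
August 2029 ends with Tuesday 2029-08-28.
September 2029 ends with Tuesday 2029-09-25.
October 2029 ends with Tuesday 2029-10-30.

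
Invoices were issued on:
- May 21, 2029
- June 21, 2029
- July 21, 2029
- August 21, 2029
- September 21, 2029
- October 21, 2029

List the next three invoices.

November 21, 2029; December 21, 2029; January 21, 2030

Each date is the 21st; the gaps (31, 30, 31, 31, 30) track the month lengths.
The rule is the 21st of each month.
November 2029: November 21, 2029.
December 2029: December 21, 2029.
January 2030: January 21, 2030.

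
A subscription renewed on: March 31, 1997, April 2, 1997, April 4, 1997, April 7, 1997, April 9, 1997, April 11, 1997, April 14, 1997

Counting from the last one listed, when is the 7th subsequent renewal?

April 30, 1997

The gap pattern 2, 2, 3, 2, 2, 3 repeats every 3 events.
These are the Mondays, Wednesdays and Fridays of each week.
Next Wednesday: April 16, 1997.
Next Friday: April 18, 1997.
Next Monday: April 21, 1997.
The following Wednesday is April 23, 1997.
The following Friday is April 25, 1997.
Next Monday: April 28, 1997.
The following Wednesday is April 30, 1997.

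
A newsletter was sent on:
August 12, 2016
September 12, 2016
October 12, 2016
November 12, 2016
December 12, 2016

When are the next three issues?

The day-of-month is always 12 (31, 30, 31, 30 days between events).
So this recurs on the 12th of each month.
January 2017: January 12, 2017.
Next: February 2017 → February 12, 2017.
Next: March 2017 → March 12, 2017.

January 12, 2017; February 12, 2017; March 12, 2017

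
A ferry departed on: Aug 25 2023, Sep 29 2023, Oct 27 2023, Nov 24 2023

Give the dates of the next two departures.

Dec 29 2023, Jan 26 2024

These are Fridays with 35, 28, 28-day gaps.
Each is the final Friday of its month — Sep 29 2023 is past the 28th, so '4th Friday' doesn't fit.
Last Friday of December 2023: Dec 29 2023.
January 2024 ends with Friday Jan 26 2024.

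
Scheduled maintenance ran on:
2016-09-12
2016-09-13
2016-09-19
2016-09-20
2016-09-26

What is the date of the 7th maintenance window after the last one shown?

2016-10-18

Gaps: 1, 6, 1, 6 days — not constant, but cyclic with period 2.
The events fall on every Monday and Tuesday.
Next Tuesday: 2016-09-27.
Next Monday: 2016-10-03.
Next Tuesday: 2016-10-04.
Next Monday: 2016-10-10.
Next Tuesday: 2016-10-11.
The following Monday is 2016-10-17.
The following Tuesday is 2016-10-18.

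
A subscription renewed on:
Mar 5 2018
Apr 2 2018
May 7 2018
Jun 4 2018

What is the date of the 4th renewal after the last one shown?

Oct 1 2018

All dates are Mondays, 28, 35, 28 days apart.
Specifically, the 1st Monday of each month.
July 2018 — 1st Monday is Jul 2 2018.
August 2018 — 1st Monday is Aug 6 2018.
1st Monday of September 2018: Sep 3 2018.
October 2018 — 1st Monday is Oct 1 2018.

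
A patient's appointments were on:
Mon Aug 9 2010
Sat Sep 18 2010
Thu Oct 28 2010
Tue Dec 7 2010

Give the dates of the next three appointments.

Sun Jan 16 2011, Fri Feb 25 2011, Wed Apr 6 2011

Gaps between consecutive events: 40, 40, 40 days — a constant 40-day interval.
Tue Dec 7 2010 + 40 days = Sun Jan 16 2011.
Sun Jan 16 2011 + 40 days = Fri Feb 25 2011.
Fri Feb 25 2011 + 40 days = Wed Apr 6 2011.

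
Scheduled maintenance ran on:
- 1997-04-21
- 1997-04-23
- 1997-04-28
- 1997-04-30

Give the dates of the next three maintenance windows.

1997-05-05, 1997-05-07, 1997-05-12

Gaps: 2, 5, 2 days — not constant, but cyclic with period 2.
The events fall on every Monday and Wednesday.
The following Monday is 1997-05-05.
Next Wednesday: 1997-05-07.
Next Monday: 1997-05-12.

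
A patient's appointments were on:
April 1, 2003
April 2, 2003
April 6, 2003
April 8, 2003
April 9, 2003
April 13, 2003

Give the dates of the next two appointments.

Every event lands on a Tuesday or Wednesday or Sunday (gaps cycle 1, 4, 2, 1, 4).
So the schedule is: every Tuesday, Wednesday and Sunday.
Next Tuesday: April 15, 2003.
The following Wednesday is April 16, 2003.

April 15, 2003; April 16, 2003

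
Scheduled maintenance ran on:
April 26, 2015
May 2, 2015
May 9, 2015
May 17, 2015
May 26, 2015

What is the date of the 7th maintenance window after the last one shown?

August 25, 2015

Gaps: 6, 7, 8, 9 days — each gap is 1 larger than the previous one.
Next gap: 10 days. May 26, 2015 + 10 days = June 5, 2015.
Next gap: 11 days. June 5, 2015 + 11 days = June 16, 2015.
Next gap: 12 days. June 16, 2015 + 12 days = June 28, 2015.
Next gap: 13 days. June 28, 2015 + 13 days = July 11, 2015.
Next gap: 14 days. July 11, 2015 + 14 days = July 25, 2015.
Next gap: 15 days. July 25, 2015 + 15 days = August 9, 2015.
Next gap: 16 days. August 9, 2015 + 16 days = August 25, 2015.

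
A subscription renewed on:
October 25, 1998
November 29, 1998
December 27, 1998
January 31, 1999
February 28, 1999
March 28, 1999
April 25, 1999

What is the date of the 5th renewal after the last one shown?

September 26, 1999

All Sundays; the gaps (35, 28, 35, 28, 28, 28) vary with month length.
This is the last Sunday of each month.
Last Sunday of May 1999: May 30, 1999.
Last Sunday of June 1999: June 27, 1999.
July 1999 ends with Sunday July 25, 1999.
August 1999 ends with Sunday August 29, 1999.
Last Sunday of September 1999: September 26, 1999.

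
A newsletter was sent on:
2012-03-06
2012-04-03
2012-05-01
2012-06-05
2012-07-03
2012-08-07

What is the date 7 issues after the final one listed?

Gaps: 28, 28, 35, 28, 35 days — a mix of 28 and 35. Every date is a Tuesday.
Each is the 1st Tuesday of its month.
September 2012 — 1st Tuesday is 2012-09-04.
October 2012 — 1st Tuesday is 2012-10-02.
November 2012 — 1st Tuesday is 2012-11-06.
December 2012 — 1st Tuesday is 2012-12-04.
January 2013 — 1st Tuesday is 2013-01-01.
1st Tuesday of February 2013: 2013-02-05.
1st Tuesday of March 2013: 2013-03-05.

2013-03-05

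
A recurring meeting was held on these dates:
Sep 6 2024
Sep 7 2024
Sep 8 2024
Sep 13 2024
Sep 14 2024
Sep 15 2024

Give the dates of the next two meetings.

Gaps: 1, 1, 5, 1, 1 days — not constant, but cyclic with period 3.
The events fall on every Friday, Saturday and Sunday.
The following Friday is Sep 20 2024.
The following Saturday is Sep 21 2024.

Sep 20 2024, Sep 21 2024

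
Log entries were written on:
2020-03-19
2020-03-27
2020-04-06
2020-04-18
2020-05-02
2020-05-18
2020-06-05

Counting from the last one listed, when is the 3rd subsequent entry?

Intervals are 8, 10, 12, 14, 16, 18 days — an arithmetic progression with common difference 2.
Next gap: 20 days. 2020-06-05 + 20 days = 2020-06-25.
Next gap: 22 days. 2020-06-25 + 22 days = 2020-07-17.
Next gap: 24 days. 2020-07-17 + 24 days = 2020-08-10.

2020-08-10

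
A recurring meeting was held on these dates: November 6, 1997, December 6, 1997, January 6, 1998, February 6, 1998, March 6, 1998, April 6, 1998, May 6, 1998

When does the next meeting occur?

June 6, 1998

The day-of-month is always 6 (30, 31, 31, 28, 31, 30 days between events).
So this recurs on the 6th of each month.
June 1998: June 6, 1998.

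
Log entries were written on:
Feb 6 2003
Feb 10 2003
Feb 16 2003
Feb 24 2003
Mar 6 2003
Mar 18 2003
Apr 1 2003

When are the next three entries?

Gaps: 4, 6, 8, 10, 12, 14 days — each gap is 2 larger than the previous one.
Next gap: 16 days. Apr 1 2003 + 16 days = Apr 17 2003.
Next gap: 18 days. Apr 17 2003 + 18 days = May 5 2003.
Next gap: 20 days. May 5 2003 + 20 days = May 25 2003.

Apr 17 2003, May 5 2003, May 25 2003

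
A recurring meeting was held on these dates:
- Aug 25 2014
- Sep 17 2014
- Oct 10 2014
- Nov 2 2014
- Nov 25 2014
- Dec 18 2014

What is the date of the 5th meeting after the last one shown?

The spacing is 23, 23, 23, 23, 23 days — always 23 days.
Dec 18 2014 + 23 days = Jan 10 2015.
Jan 10 2015 + 23 days = Feb 2 2015.
Feb 2 2015 + 23 days = Feb 25 2015.
Feb 25 2015 + 23 days = Mar 20 2015.
Mar 20 2015 + 23 days = Apr 12 2015.

Apr 12 2015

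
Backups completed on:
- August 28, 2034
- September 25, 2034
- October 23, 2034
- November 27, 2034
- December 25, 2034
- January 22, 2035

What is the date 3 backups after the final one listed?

All dates are Mondays, 28, 28, 35, 28, 28 days apart.
Specifically, the 4th Monday of each month.
4th Monday of February 2035: February 26, 2035.
March 2035 — 4th Monday is March 26, 2035.
April 2035 — 4th Monday is April 23, 2035.

April 23, 2035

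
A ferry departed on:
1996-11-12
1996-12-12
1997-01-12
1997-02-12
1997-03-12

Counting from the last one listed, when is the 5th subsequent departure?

1997-08-12

Gaps: 30, 31, 31, 28 days — not constant. Every event is on the 12th of the month.
Pattern: the 12th of each month.
Next: April 1997 → 1997-04-12.
May 1997: 1997-05-12.
June 1997: 1997-06-12.
July 1997: 1997-07-12.
August 1997: 1997-08-12.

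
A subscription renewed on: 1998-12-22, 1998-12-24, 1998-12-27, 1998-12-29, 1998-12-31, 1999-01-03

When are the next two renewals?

1999-01-05, 1999-01-07

Every event lands on a Tuesday or Thursday or Sunday (gaps cycle 2, 3, 2, 2, 3).
So the schedule is: every Tuesday, Thursday and Sunday.
The following Tuesday is 1999-01-05.
The following Thursday is 1999-01-07.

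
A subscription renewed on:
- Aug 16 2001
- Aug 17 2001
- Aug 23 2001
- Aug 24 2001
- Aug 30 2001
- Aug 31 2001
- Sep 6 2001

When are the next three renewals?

Sep 7 2001, Sep 13 2001, Sep 14 2001

Gaps: 1, 6, 1, 6, 1, 6 days — not constant, but cyclic with period 2.
The events fall on every Thursday and Friday.
Next Friday: Sep 7 2001.
Next Thursday: Sep 13 2001.
Next Friday: Sep 14 2001.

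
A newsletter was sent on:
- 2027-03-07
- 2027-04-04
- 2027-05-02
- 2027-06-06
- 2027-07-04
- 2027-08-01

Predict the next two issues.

2027-09-05, 2027-10-03

Gaps: 28, 28, 35, 28, 28 days — a mix of 28 and 35. Every date is a Sunday.
Each is the 1st Sunday of its month.
September 2027 — 1st Sunday is 2027-09-05.
October 2027 — 1st Sunday is 2027-10-03.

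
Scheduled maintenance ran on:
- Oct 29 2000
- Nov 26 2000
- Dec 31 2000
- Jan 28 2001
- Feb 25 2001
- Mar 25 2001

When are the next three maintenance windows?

Apr 29 2001, May 27 2001, Jun 24 2001

These are Sundays with 28, 35, 28, 28, 28-day gaps.
Each is the final Sunday of its month — Oct 29 2000 is past the 28th, so '4th Sunday' doesn't fit.
April 2001 ends with Sunday Apr 29 2001.
May 2001 ends with Sunday May 27 2001.
Last Sunday of June 2001: Jun 24 2001.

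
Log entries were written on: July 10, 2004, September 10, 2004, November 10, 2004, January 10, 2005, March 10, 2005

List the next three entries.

May 10, 2005; July 10, 2005; September 10, 2005

Gaps: 62, 61, 61, 59 days — not constant. Every event is on the 10th of the month.
Pattern: the 10th of every 2 months.
Next: May 2005 → May 10, 2005.
Next: July 2005 → July 10, 2005.
Next: September 2005 → September 10, 2005.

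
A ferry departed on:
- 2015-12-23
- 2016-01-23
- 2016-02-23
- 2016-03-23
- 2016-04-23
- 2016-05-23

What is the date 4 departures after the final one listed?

Gaps: 31, 31, 29, 31, 30 days — not constant. Every event is on the 23rd of the month.
Pattern: the 23rd of each month.
June 2016: 2016-06-23.
July 2016: 2016-07-23.
August 2016: 2016-08-23.
September 2016: 2016-09-23.

2016-09-23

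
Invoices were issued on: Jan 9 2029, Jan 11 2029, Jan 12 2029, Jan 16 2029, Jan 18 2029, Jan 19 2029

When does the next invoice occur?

Every event lands on a Tuesday or Thursday or Friday (gaps cycle 2, 1, 4, 2, 1).
So the schedule is: every Tuesday, Thursday and Friday.
The following Tuesday is Jan 23 2029.

Jan 23 2029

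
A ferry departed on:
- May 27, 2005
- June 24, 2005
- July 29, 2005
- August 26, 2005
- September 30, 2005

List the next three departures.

These are Fridays with 28, 35, 28, 35-day gaps.
Each is the final Friday of its month — July 29, 2005 is past the 28th, so '4th Friday' doesn't fit.
October 2005 ends with Friday October 28, 2005.
November 2005 ends with Friday November 25, 2005.
Last Friday of December 2005: December 30, 2005.

October 28, 2005; November 25, 2005; December 30, 2005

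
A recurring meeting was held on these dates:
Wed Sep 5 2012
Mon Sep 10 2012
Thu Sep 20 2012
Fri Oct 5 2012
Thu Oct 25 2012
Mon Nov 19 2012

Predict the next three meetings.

Wed Dec 19 2012, Wed Jan 23 2013, Mon Mar 4 2013

Gaps: 5, 10, 15, 20, 25 days — each gap is 5 larger than the previous one.
Next gap: 30 days. Mon Nov 19 2012 + 30 days = Wed Dec 19 2012.
Next gap: 35 days. Wed Dec 19 2012 + 35 days = Wed Jan 23 2013.
Next gap: 40 days. Wed Jan 23 2013 + 40 days = Mon Mar 4 2013.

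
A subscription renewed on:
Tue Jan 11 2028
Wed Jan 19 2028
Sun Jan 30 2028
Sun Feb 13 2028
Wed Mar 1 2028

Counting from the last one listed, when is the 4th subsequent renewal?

The spacing grows by 3 each time: 8, 11, 14, 17 days.
Next gap: 20 days. Wed Mar 1 2028 + 20 days = Tue Mar 21 2028.
Next gap: 23 days. Tue Mar 21 2028 + 23 days = Thu Apr 13 2028.
Next gap: 26 days. Thu Apr 13 2028 + 26 days = Tue May 9 2028.
Next gap: 29 days. Tue May 9 2028 + 29 days = Wed Jun 7 2028.

Wed Jun 7 2028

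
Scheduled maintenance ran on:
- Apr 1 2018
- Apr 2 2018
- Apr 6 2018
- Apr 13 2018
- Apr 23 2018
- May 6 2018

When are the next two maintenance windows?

Gaps: 1, 4, 7, 10, 13 days — each gap is 3 larger than the previous one.
Next gap: 16 days. May 6 2018 + 16 days = May 22 2018.
Next gap: 19 days. May 22 2018 + 19 days = Jun 10 2018.

May 22 2018, Jun 10 2018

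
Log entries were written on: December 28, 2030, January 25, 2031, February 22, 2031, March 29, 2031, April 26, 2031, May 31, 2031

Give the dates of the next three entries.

June 28, 2031; July 26, 2031; August 30, 2031

Every date is a Saturday; gaps 28, 28, 35, 28, 35 days.
Each is the last Saturday of its month (at least one falls on the 29th or later, ruling out '4th Saturday').
June 2031 ends with Saturday June 28, 2031.
July 2031 ends with Saturday July 26, 2031.
August 2031 ends with Saturday August 30, 2031.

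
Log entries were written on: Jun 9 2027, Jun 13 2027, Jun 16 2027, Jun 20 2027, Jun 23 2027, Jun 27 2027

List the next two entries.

The gap pattern 4, 3, 4, 3, 4 repeats every 2 events.
These are the Wednesdays and Sundays of each week.
The following Wednesday is Jun 30 2027.
The following Sunday is Jul 4 2027.

Jun 30 2027, Jul 4 2027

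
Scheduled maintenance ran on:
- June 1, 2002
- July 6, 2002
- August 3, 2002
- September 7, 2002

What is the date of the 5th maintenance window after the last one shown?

February 1, 2003

All dates are Saturdays, 35, 28, 35 days apart.
Specifically, the 1st Saturday of each month.
October 2002 — 1st Saturday is October 5, 2002.
November 2002 — 1st Saturday is November 2, 2002.
December 2002 — 1st Saturday is December 7, 2002.
January 2003 — 1st Saturday is January 4, 2003.
February 2003 — 1st Saturday is February 1, 2003.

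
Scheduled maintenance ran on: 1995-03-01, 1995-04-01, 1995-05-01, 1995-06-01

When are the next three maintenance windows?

Each date is the 1st; the gaps (31, 30, 31) track the month lengths.
The rule is the 1st of each month.
Next: July 1995 → 1995-07-01.
Next: August 1995 → 1995-08-01.
Next: September 1995 → 1995-09-01.

1995-07-01, 1995-08-01, 1995-09-01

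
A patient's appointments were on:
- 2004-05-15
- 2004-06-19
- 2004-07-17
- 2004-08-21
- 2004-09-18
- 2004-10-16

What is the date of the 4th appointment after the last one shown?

2005-02-19

All dates are Saturdays, 35, 28, 35, 28, 28 days apart.
Specifically, the 3rd Saturday of each month.
3rd Saturday of November 2004: 2004-11-20.
December 2004 — 3rd Saturday is 2004-12-18.
January 2005 — 3rd Saturday is 2005-01-15.
February 2005 — 3rd Saturday is 2005-02-19.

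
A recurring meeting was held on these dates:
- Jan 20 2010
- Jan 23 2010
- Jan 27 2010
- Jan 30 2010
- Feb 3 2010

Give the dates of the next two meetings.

Feb 6 2010, Feb 10 2010

Gaps: 3, 4, 3, 4 days — not constant, but cyclic with period 2.
The events fall on every Wednesday and Saturday.
The following Saturday is Feb 6 2010.
The following Wednesday is Feb 10 2010.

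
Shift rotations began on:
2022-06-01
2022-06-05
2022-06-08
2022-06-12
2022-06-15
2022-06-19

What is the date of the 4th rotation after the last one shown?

2022-07-03

Every event lands on a Wednesday or Sunday (gaps cycle 4, 3, 4, 3, 4).
So the schedule is: every Wednesday and Sunday.
Next Wednesday: 2022-06-22.
The following Sunday is 2022-06-26.
Next Wednesday: 2022-06-29.
The following Sunday is 2022-07-03.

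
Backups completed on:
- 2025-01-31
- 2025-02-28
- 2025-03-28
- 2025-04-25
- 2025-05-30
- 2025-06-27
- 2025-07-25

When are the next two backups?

All Fridays; the gaps (28, 28, 28, 35, 28, 28) vary with month length.
This is the last Friday of each month.
Last Friday of August 2025: 2025-08-29.
Last Friday of September 2025: 2025-09-26.

2025-08-29, 2025-09-26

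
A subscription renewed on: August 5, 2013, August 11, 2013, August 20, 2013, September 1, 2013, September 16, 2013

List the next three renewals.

October 4, 2013; October 25, 2013; November 18, 2013

Intervals are 6, 9, 12, 15 days — an arithmetic progression with common difference 3.
Next gap: 18 days. September 16, 2013 + 18 days = October 4, 2013.
Next gap: 21 days. October 4, 2013 + 21 days = October 25, 2013.
Next gap: 24 days. October 25, 2013 + 24 days = November 18, 2013.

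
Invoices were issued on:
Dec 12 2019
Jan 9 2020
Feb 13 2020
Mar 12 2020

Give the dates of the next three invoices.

Gaps: 28, 35, 28 days — a mix of 28 and 35. Every date is a Thursday.
Each is the 2nd Thursday of its month.
April 2020 — 2nd Thursday is Apr 9 2020.
2nd Thursday of May 2020: May 14 2020.
June 2020 — 2nd Thursday is Jun 11 2020.

Apr 9 2020, May 14 2020, Jun 11 2020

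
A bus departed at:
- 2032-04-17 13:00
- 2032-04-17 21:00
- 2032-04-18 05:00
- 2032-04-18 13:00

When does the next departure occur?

The interval is a steady 8 hours (8, 8, 8).
2032-04-18 13:00 + 8 h = 2032-04-18 21:00.

2032-04-18 21:00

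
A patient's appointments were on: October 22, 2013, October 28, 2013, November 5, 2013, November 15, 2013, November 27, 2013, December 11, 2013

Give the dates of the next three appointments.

Intervals are 6, 8, 10, 12, 14 days — an arithmetic progression with common difference 2.
Next gap: 16 days. December 11, 2013 + 16 days = December 27, 2013.
Next gap: 18 days. December 27, 2013 + 18 days = January 14, 2014.
Next gap: 20 days. January 14, 2014 + 20 days = February 3, 2014.

December 27, 2013; January 14, 2014; February 3, 2014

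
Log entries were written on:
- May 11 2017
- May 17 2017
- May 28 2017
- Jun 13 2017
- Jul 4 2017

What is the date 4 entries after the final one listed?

Nov 15 2017

Intervals are 6, 11, 16, 21 days — an arithmetic progression with common difference 5.
Next gap: 26 days. Jul 4 2017 + 26 days = Jul 30 2017.
Next gap: 31 days. Jul 30 2017 + 31 days = Aug 30 2017.
Next gap: 36 days. Aug 30 2017 + 36 days = Oct 5 2017.
Next gap: 41 days. Oct 5 2017 + 41 days = Nov 15 2017.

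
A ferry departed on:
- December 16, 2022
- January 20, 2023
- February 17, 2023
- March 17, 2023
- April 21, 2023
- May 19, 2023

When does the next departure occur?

All dates are Fridays, 35, 28, 28, 35, 28 days apart.
Specifically, the 3rd Friday of each month.
3rd Friday of June 2023: June 16, 2023.

June 16, 2023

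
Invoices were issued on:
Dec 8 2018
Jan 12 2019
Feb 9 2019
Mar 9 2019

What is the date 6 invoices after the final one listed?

Sep 14 2019

Gaps: 35, 28, 28 days — a mix of 28 and 35. Every date is a Saturday.
Each is the 2nd Saturday of its month.
2nd Saturday of April 2019: Apr 13 2019.
May 2019 — 2nd Saturday is May 11 2019.
June 2019 — 2nd Saturday is Jun 8 2019.
2nd Saturday of July 2019: Jul 13 2019.
August 2019 — 2nd Saturday is Aug 10 2019.
2nd Saturday of September 2019: Sep 14 2019.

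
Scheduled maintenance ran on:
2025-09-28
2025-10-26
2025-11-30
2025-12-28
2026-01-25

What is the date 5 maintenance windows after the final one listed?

2026-06-28

Every date is a Sunday; gaps 28, 35, 28, 28 days.
Each is the last Sunday of its month (at least one falls on the 29th or later, ruling out '4th Sunday').
Last Sunday of February 2026: 2026-02-22.
March 2026 ends with Sunday 2026-03-29.
Last Sunday of April 2026: 2026-04-26.
May 2026 ends with Sunday 2026-05-31.
Last Sunday of June 2026: 2026-06-28.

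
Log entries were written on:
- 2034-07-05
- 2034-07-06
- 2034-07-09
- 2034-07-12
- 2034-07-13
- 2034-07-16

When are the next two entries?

2034-07-19, 2034-07-20

Every event lands on a Wednesday or Thursday or Sunday (gaps cycle 1, 3, 3, 1, 3).
So the schedule is: every Wednesday, Thursday and Sunday.
Next Wednesday: 2034-07-19.
Next Thursday: 2034-07-20.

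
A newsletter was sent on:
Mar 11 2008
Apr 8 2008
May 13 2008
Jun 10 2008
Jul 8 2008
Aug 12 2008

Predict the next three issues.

Sep 9 2008, Oct 14 2008, Nov 11 2008

Gaps: 28, 35, 28, 28, 35 days — a mix of 28 and 35. Every date is a Tuesday.
Each is the 2nd Tuesday of its month.
2nd Tuesday of September 2008: Sep 9 2008.
2nd Tuesday of October 2008: Oct 14 2008.
November 2008 — 2nd Tuesday is Nov 11 2008.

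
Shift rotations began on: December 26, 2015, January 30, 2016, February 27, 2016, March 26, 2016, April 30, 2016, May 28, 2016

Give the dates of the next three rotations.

Every date is a Saturday; gaps 35, 28, 28, 35, 28 days.
Each is the last Saturday of its month (at least one falls on the 29th or later, ruling out '4th Saturday').
Last Saturday of June 2016: June 25, 2016.
Last Saturday of July 2016: July 30, 2016.
August 2016 ends with Saturday August 27, 2016.

June 25, 2016; July 30, 2016; August 27, 2016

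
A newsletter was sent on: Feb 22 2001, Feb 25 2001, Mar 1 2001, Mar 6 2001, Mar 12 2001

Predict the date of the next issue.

Mar 19 2001

The spacing grows by 1 each time: 3, 4, 5, 6 days.
Next gap: 7 days. Mar 12 2001 + 7 days = Mar 19 2001.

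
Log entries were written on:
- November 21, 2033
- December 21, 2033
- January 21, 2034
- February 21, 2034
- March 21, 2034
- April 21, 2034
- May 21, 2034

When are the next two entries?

Each date is the 21st; the gaps (30, 31, 31, 28, 31, 30) track the month lengths.
The rule is the 21st of each month.
Next: June 2034 → June 21, 2034.
July 2034: July 21, 2034.

June 21, 2034; July 21, 2034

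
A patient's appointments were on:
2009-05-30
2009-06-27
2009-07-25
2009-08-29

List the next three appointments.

2009-09-26, 2009-10-31, 2009-11-28

All Saturdays; the gaps (28, 28, 35) vary with month length.
This is the last Saturday of each month.
Last Saturday of September 2009: 2009-09-26.
October 2009 ends with Saturday 2009-10-31.
Last Saturday of November 2009: 2009-11-28.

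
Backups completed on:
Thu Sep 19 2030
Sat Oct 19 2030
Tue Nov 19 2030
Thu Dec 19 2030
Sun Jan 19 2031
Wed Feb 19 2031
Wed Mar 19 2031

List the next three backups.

Sat Apr 19 2031, Mon May 19 2031, Thu Jun 19 2031

The day-of-month is always 19 (30, 31, 30, 31, 31, 28 days between events).
So this recurs on the 19th of each month.
April 2031: Sat Apr 19 2031.
Next: May 2031 → Mon May 19 2031.
Next: June 2031 → Thu Jun 19 2031.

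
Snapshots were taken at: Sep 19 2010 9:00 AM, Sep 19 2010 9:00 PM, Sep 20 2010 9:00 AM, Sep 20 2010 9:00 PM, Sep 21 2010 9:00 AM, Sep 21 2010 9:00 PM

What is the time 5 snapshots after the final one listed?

Sep 24 2010 9:00 AM

Gaps: 12, 12, 12, 12, 12 hours — each event is 12 hours after the previous one.
Sep 21 2010 9:00 PM + 12 h = Sep 22 2010 9:00 AM.
Sep 22 2010 9:00 AM + 12 h = Sep 22 2010 9:00 PM.
Sep 22 2010 9:00 PM + 12 h = Sep 23 2010 9:00 AM.
Sep 23 2010 9:00 AM + 12 h = Sep 23 2010 9:00 PM.
Sep 23 2010 9:00 PM + 12 h = Sep 24 2010 9:00 AM.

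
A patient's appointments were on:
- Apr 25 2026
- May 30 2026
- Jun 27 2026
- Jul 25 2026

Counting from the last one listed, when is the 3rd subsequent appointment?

Every date is a Saturday; gaps 35, 28, 28 days.
Each is the last Saturday of its month (at least one falls on the 29th or later, ruling out '4th Saturday').
Last Saturday of August 2026: Aug 29 2026.
Last Saturday of September 2026: Sep 26 2026.
Last Saturday of October 2026: Oct 31 2026.

Oct 31 2026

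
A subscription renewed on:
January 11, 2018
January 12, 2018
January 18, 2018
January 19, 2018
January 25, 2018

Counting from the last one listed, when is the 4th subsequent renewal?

February 8, 2018

Every event lands on a Thursday or Friday (gaps cycle 1, 6, 1, 6).
So the schedule is: every Thursday and Friday.
The following Friday is January 26, 2018.
The following Thursday is February 1, 2018.
The following Friday is February 2, 2018.
The following Thursday is February 8, 2018.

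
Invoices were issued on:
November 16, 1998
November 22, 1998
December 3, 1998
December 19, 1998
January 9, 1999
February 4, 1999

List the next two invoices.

March 7, 1999; April 12, 1999

Gaps: 6, 11, 16, 21, 26 days — each gap is 5 larger than the previous one.
Next gap: 31 days. February 4, 1999 + 31 days = March 7, 1999.
Next gap: 36 days. March 7, 1999 + 36 days = April 12, 1999.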